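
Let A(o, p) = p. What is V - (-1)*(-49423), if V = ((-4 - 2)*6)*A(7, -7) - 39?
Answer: -49210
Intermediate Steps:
V = 213 (V = ((-4 - 2)*6)*(-7) - 39 = -6*6*(-7) - 39 = -36*(-7) - 39 = 252 - 39 = 213)
V - (-1)*(-49423) = 213 - (-1)*(-49423) = 213 - 1*49423 = 213 - 49423 = -49210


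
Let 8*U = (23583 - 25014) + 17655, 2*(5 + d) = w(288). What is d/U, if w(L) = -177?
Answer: -187/4056 ≈ -0.046105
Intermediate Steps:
d = -187/2 (d = -5 + (½)*(-177) = -5 - 177/2 = -187/2 ≈ -93.500)
U = 2028 (U = ((23583 - 25014) + 17655)/8 = (-1431 + 17655)/8 = (⅛)*16224 = 2028)
d/U = -187/2/2028 = -187/2*1/2028 = -187/4056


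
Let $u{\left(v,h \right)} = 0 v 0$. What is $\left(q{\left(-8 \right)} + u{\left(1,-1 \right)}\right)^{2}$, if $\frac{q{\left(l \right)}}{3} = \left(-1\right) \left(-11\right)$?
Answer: $1089$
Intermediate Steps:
$u{\left(v,h \right)} = 0$ ($u{\left(v,h \right)} = 0 \cdot 0 = 0$)
$q{\left(l \right)} = 33$ ($q{\left(l \right)} = 3 \left(\left(-1\right) \left(-11\right)\right) = 3 \cdot 11 = 33$)
$\left(q{\left(-8 \right)} + u{\left(1,-1 \right)}\right)^{2} = \left(33 + 0\right)^{2} = 33^{2} = 1089$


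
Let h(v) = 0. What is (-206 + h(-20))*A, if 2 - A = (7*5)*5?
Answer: 35638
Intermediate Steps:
A = -173 (A = 2 - 7*5*5 = 2 - 35*5 = 2 - 1*175 = 2 - 175 = -173)
(-206 + h(-20))*A = (-206 + 0)*(-173) = -206*(-173) = 35638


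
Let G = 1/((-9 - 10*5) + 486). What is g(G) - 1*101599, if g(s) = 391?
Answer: -101208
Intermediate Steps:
G = 1/427 (G = 1/((-9 - 50) + 486) = 1/(-59 + 486) = 1/427 ≈ 0.0023419)
g(G) - 1*101599 = 391 - 1*101599 = 391 - 101599 = -101208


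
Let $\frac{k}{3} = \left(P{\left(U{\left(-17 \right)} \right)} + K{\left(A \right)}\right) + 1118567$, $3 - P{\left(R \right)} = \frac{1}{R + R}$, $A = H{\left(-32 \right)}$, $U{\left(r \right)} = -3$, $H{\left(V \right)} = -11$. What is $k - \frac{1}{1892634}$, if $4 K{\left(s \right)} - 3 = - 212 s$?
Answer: $\frac{12708892523497}{3785268} \approx 3.3575 \cdot 10^{6}$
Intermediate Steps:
$A = -11$
$K{\left(s \right)} = \frac{3}{4} - 53 s$ ($K{\left(s \right)} = \frac{3}{4} + \frac{\left(-212\right) s}{4} = \frac{3}{4} - 53 s$)
$P{\left(R \right)} = 3 - \frac{1}{2 R}$ ($P{\left(R \right)} = 3 - \frac{1}{R + R} = 3 - \frac{1}{2 R}$)
$k = \frac{13429847}{4}$ ($k = 3 \left(\left(\left(3 - \frac{1}{2 \left(-3\right)}\right) + \left(\frac{3}{4} - -583\right)\right) + 1118567\right) = 3 \left(\left(\left(3 - - \frac{1}{6}\right) + \left(\frac{3}{4} + 583\right)\right) + 1118567\right) = 3 \left(\left(\left(3 + \frac{1}{6}\right) + \frac{2335}{4}\right) + 1118567\right) = 3 \left(\left(\frac{19}{6} + \frac{2335}{4}\right) + 1118567\right) = 3 \left(\frac{7043}{12} + 1118567\right) = 3 \cdot \frac{13429847}{12} = \frac{13429847}{4} \approx 3.3575 \cdot 10^{6}$)
$k - \frac{1}{1892634} = \frac{13429847}{4} - \frac{1}{1892634} = \frac{12708892523497}{3785268}$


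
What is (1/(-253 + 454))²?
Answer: 1/40401 ≈ 2.4752e-5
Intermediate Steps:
(1/(-253 + 454))² = (1/201)² = 1/40401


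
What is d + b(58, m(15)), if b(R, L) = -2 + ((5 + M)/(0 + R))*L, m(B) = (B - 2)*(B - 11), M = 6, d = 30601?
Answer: 887657/29 ≈ 30609.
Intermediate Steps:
m(B) = (-11 + B)*(-2 + B) (m(B) = (-2 + B)*(-11 + B) = (-11 + B)*(-2 + B))
b(R, L) = -2 + 11*L/R (b(R, L) = -2 + ((5 + 6)/(0 + R))*L = -2 + (11/R)*L = -2 + 11*L/R)
d + b(58, m(15)) = 30601 + (-2 + 11*(22 + 15**2 - 13*15)/58) = 30601 + (-2 + 11*(22 + 225 - 195)*(1/58)) = 30601 + (-2 + 11*52*(1/58)) = 30601 + (-2 + 286/29) = 30601 + 228/29 = 887657/29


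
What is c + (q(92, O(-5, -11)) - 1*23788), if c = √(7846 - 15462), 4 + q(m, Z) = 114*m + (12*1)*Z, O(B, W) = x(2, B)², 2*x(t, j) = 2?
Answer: -13292 + 8*I*√119 ≈ -13292.0 + 87.27*I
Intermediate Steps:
x(t, j) = 1 (x(t, j) = (½)*2 = 1)
O(B, W) = 1 (O(B, W) = 1² = 1)
q(m, Z) = -4 + 12*Z + 114*m (q(m, Z) = -4 + (114*m + (12*1)*Z) = -4 + (114*m + 12*Z) = -4 + (12*Z + 114*m) = -4 + 12*Z + 114*m)
c = 8*I*√119 (c = √(-7616) = 8*I*√119 ≈ 87.27*I)
c + (q(92, O(-5, -11)) - 1*23788) = 8*I*√119 + ((-4 + 12*1 + 114*92) - 1*23788) = 8*I*√119 + ((-4 + 12 + 10488) - 23788) = 8*I*√119 + (10496 - 23788) = 8*I*√119 - 13292 = -13292 + 8*I*√119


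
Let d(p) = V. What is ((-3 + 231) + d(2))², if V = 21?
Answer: 62001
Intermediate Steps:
d(p) = 21
((-3 + 231) + d(2))² = ((-3 + 231) + 21)² = (228 + 21)² = 249² = 62001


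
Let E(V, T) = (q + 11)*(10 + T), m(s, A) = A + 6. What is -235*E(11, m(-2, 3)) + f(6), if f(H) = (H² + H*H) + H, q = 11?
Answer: -98152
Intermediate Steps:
m(s, A) = 6 + A
f(H) = H + 2*H² (f(H) = (H² + H²) + H = 2*H² + H = H + 2*H²)
E(V, T) = 220 + 22*T (E(V, T) = (11 + 11)*(10 + T) = 22*(10 + T) = 220 + 22*T)
-235*E(11, m(-2, 3)) + f(6) = -235*(220 + 22*(6 + 3)) + 6*(1 + 2*6) = -235*(220 + 22*9) + 6*(1 + 12) = -235*(220 + 198) + 6*13 = -235*418 + 78 = -98230 + 78 = -98152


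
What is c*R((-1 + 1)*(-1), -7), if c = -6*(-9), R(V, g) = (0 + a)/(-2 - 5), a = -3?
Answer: 162/7 ≈ 23.143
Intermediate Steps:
R(V, g) = 3/7 (R(V, g) = (0 - 3)/(-2 - 5) = -3/(-7) = -3*(-⅐) = 3/7)
c = 54
c*R((-1 + 1)*(-1), -7) = 54*(3/7) = 162/7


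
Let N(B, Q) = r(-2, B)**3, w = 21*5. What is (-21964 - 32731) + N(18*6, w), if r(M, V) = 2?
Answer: -54687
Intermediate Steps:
w = 105
N(B, Q) = 8 (N(B, Q) = 2**3 = 8)
(-21964 - 32731) + N(18*6, w) = (-21964 - 32731) + 8 = -54695 + 8 = -54687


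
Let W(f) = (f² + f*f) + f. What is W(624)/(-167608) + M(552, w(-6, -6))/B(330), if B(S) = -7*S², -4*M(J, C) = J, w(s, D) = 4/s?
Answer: -1768140461/380260650 ≈ -4.6498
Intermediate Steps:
M(J, C) = -J/4
W(f) = f + 2*f² (W(f) = (f² + f²) + f = 2*f² + f = f + 2*f²)
W(624)/(-167608) + M(552, w(-6, -6))/B(330) = (624*(1 + 2*624))/(-167608) + (-¼*552)/((-7*330²)) = (624*(1 + 1248))*(-1/167608) - 138/((-7*108900)) = (624*1249)*(-1/167608) - 138/(-762300) = 779376*(-1/167608) - 138*(-1/762300) = -97422/20951 + 23/127050 = -1768140461/380260650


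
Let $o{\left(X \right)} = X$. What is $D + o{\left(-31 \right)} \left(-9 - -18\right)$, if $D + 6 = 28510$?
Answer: $28225$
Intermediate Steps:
$D = 28504$ ($D = -6 + 28510 = 28504$)
$D + o{\left(-31 \right)} \left(-9 - -18\right) = 28504 - 31 \left(-9 - -18\right) = 28504 - 31 \left(-9 + 18\right) = 28504 - 279 = 28225$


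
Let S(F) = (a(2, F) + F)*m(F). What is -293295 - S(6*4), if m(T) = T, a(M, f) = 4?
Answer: -293967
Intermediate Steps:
S(F) = F*(4 + F) (S(F) = (4 + F)*F = F*(4 + F))
-293295 - S(6*4) = -293295 - 6*4*(4 + 6*4) = -293295 - 24*(4 + 24) = -293295 - 24*28 = -293295 - 1*672 = -293295 - 672 = -293967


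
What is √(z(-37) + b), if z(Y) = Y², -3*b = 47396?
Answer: I*√129867/3 ≈ 120.12*I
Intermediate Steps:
b = -47396/3 (b = -⅓*47396 = -47396/3 ≈ -15799.)
√(z(-37) + b) = √((-37)² - 47396/3) = √(1369 - 47396/3) = √(-43289/3) = I*√129867/3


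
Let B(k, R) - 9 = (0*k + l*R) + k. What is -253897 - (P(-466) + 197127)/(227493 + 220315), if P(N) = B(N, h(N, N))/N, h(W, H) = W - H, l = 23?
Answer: -52982944085255/208678528 ≈ -2.5390e+5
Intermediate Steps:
B(k, R) = 9 + k + 23*R (B(k, R) = 9 + ((0*k + 23*R) + k) = 9 + ((0 + 23*R) + k) = 9 + (23*R + k) = 9 + (k + 23*R) = 9 + k + 23*R)
P(N) = (9 + N)/N (P(N) = (9 + N + 23*(N - N))/N = (9 + N + 23*0)/N = (9 + N + 0)/N = (9 + N)/N)
-253897 - (P(-466) + 197127)/(227493 + 220315) = -253897 - ((9 - 466)/(-466) + 197127)/(227493 + 220315) = -253897 - (-1/466*(-457) + 197127)/447808 = -253897 - (457/466 + 197127)/447808 = -253897 - 91861639/(466*447808) = -253897 - 1*91861639/208678528 = -253897 - 91861639/208678528 = -52982944085255/208678528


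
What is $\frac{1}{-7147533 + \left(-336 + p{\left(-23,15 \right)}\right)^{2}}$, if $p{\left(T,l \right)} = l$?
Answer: $- \frac{1}{7044492} \approx -1.4195 \cdot 10^{-7}$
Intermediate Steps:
$\frac{1}{-7147533 + \left(-336 + p{\left(-23,15 \right)}\right)^{2}} = \frac{1}{-7147533 + \left(-336 + 15\right)^{2}} = \frac{1}{-7147533 + \left(-321\right)^{2}} = \frac{1}{-7147533 + 103041} = \frac{1}{-7044492} = - \frac{1}{7044492}$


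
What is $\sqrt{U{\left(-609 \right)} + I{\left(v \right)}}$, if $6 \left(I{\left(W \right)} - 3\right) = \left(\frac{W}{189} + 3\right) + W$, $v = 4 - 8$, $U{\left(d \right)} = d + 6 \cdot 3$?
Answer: $\frac{i \sqrt{9337790}}{126} \approx 24.252 i$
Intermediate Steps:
$U{\left(d \right)} = 18 + d$ ($U{\left(d \right)} = d + 18 = 18 + d$)
$v = -4$ ($v = 4 - 8 = -4$)
$I{\left(W \right)} = \frac{7}{2} + \frac{95 W}{567}$ ($I{\left(W \right)} = 3 + \frac{\left(\frac{W}{189} + 3\right) + W}{6} = 3 + \frac{\left(3 + \frac{W}{189}\right) + W}{6} = 3 + \frac{3 + \frac{190 W}{189}}{6} = 3 + \left(\frac{1}{2} + \frac{95 W}{567}\right) = \frac{7}{2} + \frac{95 W}{567}$)
$\sqrt{U{\left(-609 \right)} + I{\left(v \right)}} = \sqrt{\left(18 - 609\right) + \left(\frac{7}{2} + \frac{95}{567} \left(-4\right)\right)} = \sqrt{-591 + \left(\frac{7}{2} - \frac{380}{567}\right)} = \sqrt{-591 + \frac{3209}{1134}} = \sqrt{- \frac{666985}{1134}} = \frac{i \sqrt{9337790}}{126}$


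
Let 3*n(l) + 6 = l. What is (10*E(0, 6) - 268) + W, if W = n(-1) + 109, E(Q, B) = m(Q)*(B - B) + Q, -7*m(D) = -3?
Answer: -484/3 ≈ -161.33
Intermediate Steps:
m(D) = 3/7 (m(D) = -1/7*(-3) = 3/7)
n(l) = -2 + l/3
E(Q, B) = Q (E(Q, B) = 3*(B - B)/7 + Q = (3/7)*0 + Q = 0 + Q = Q)
W = 320/3 (W = (-2 + (1/3)*(-1)) + 109 = (-2 - 1/3) + 109 = -7/3 + 109 = 320/3 ≈ 106.67)
(10*E(0, 6) - 268) + W = (10*0 - 268) + 320/3 = (0 - 268) + 320/3 = -268 + 320/3 = -484/3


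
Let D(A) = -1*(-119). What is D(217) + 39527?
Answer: 39646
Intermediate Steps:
D(A) = 119
D(217) + 39527 = 119 + 39527 = 39646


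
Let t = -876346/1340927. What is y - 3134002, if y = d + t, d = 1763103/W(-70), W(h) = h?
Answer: -6051775647969/1915610 ≈ -3.1592e+6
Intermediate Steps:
d = -1763103/70 (d = 1763103/(-70) = 1763103*(-1/70) = -1763103/70 ≈ -25187.)
t = -876346/1340927 (t = -876346*1/1340927 = -876346/1340927 ≈ -0.65354)
y = -48250076749/1915610 (y = -1763103/70 - 876346/1340927 = -48250076749/1915610 ≈ -25188.)
y - 3134002 = -48250076749/1915610 - 3134002 = -6051775647969/1915610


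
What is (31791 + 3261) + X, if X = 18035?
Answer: 53087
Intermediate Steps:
(31791 + 3261) + X = (31791 + 3261) + 18035 = 35052 + 18035 = 53087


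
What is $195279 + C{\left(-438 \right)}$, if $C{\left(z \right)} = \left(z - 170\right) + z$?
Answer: $194233$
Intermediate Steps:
$C{\left(z \right)} = -170 + 2 z$ ($C{\left(z \right)} = \left(-170 + z\right) + z = -170 + 2 z$)
$195279 + C{\left(-438 \right)} = 195279 + \left(-170 + 2 \left(-438\right)\right) = 195279 - 1046 = 194233$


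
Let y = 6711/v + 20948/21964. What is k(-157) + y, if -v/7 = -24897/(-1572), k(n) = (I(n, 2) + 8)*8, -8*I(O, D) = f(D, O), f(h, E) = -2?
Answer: 2048031875/318988663 ≈ 6.4204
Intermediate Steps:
I(O, D) = 1/4 (I(O, D) = -1/8*(-2) = 1/4)
k(n) = 66 (k(n) = (1/4 + 8)*8 = (33/4)*8 = 66)
v = -58093/524 (v = -(-174279)/(-1572) = -(-174279)*(-1)/1572 = -7*8299/524 = -58093/524 ≈ -110.86)
y = -19005219883/318988663 (y = 6711/(-58093/524) + 20948/21964 = 6711*(-524/58093) + 20948*(1/21964) = -3516564/58093 + 5237/5491 = -19005219883/318988663 ≈ -59.580)
k(-157) + y = 66 - 19005219883/318988663 = 2048031875/318988663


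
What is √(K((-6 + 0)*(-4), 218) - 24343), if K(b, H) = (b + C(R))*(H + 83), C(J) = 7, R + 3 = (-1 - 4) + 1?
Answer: 6*I*√417 ≈ 122.52*I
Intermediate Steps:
R = -7 (R = -3 + ((-1 - 4) + 1) = -3 + (-5 + 1) = -3 - 4 = -7)
K(b, H) = (7 + b)*(83 + H) (K(b, H) = (b + 7)*(H + 83) = (7 + b)*(83 + H))
√(K((-6 + 0)*(-4), 218) - 24343) = √((581 + 7*218 + 83*((-6 + 0)*(-4)) + 218*((-6 + 0)*(-4))) - 24343) = √((581 + 1526 + 83*(-6*(-4)) + 218*(-6*(-4))) - 24343) = √((581 + 1526 + 83*24 + 218*24) - 24343) = √((581 + 1526 + 1992 + 5232) - 24343) = √(9331 - 24343) = √(-15012) = 6*I*√417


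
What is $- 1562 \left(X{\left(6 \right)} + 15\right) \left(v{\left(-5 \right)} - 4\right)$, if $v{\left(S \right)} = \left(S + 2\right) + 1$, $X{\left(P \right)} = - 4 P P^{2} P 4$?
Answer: $-194197212$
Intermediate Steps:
$X{\left(P \right)} = - 16 P^{4}$ ($X{\left(P \right)} = - 4 P P^{3} \cdot 4 = - 4 P 4 P^{3} = - 16 P^{4}$)
$v{\left(S \right)} = 3 + S$ ($v{\left(S \right)} = \left(2 + S\right) + 1 = 3 + S$)
$- 1562 \left(X{\left(6 \right)} + 15\right) \left(v{\left(-5 \right)} - 4\right) = - 1562 \left(- 16 \cdot 6^{4} + 15\right) \left(\left(3 - 5\right) - 4\right) = - 1562 \left(\left(-16\right) 1296 + 15\right) \left(-2 - 4\right) = - 1562 \left(-20736 + 15\right) \left(-6\right) = - 1562 \left(\left(-20721\right) \left(-6\right)\right) = \left(-1562\right) 124326 = -194197212$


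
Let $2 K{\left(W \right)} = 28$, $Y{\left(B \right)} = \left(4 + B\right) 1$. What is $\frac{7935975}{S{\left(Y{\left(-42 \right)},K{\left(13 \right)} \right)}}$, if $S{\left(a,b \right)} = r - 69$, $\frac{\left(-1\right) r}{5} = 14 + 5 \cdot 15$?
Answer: $- \frac{7935975}{514} \approx -15440.0$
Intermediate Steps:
$Y{\left(B \right)} = 4 + B$
$K{\left(W \right)} = 14$ ($K{\left(W \right)} = \frac{1}{2} \cdot 28 = 14$)
$r = -445$ ($r = - 5 \left(14 + 5 \cdot 15\right) = - 5 \left(14 + 75\right) = \left(-5\right) 89 = -445$)
$S{\left(a,b \right)} = -514$ ($S{\left(a,b \right)} = -445 - 69 = -514$)
$\frac{7935975}{S{\left(Y{\left(-42 \right)},K{\left(13 \right)} \right)}} = \frac{7935975}{-514} = 7935975 \left(- \frac{1}{514}\right) = - \frac{7935975}{514}$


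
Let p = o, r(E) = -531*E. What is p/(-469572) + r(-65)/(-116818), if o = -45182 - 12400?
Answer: -30386742/175815583 ≈ -0.17283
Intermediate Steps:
o = -57582
p = -57582
p/(-469572) + r(-65)/(-116818) = -57582/(-469572) - 531*(-65)/(-116818) = -57582*(-1/469572) + 34515*(-1/116818) = 9597/78262 - 2655/8986 = -30386742/175815583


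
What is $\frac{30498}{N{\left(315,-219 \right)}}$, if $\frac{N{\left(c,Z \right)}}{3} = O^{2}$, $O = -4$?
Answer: $\frac{5083}{8} \approx 635.38$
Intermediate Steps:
$N{\left(c,Z \right)} = 48$ ($N{\left(c,Z \right)} = 3 \left(-4\right)^{2} = 3 \cdot 16 = 48$)
$\frac{30498}{N{\left(315,-219 \right)}} = \frac{30498}{48} = 30498 \cdot \frac{1}{48} = \frac{5083}{8}$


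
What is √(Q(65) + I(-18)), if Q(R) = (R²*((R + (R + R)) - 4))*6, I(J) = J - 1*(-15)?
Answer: 3*√537983 ≈ 2200.4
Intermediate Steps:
I(J) = 15 + J (I(J) = J + 15 = 15 + J)
Q(R) = 6*R²*(-4 + 3*R) (Q(R) = (R²*((R + 2*R) - 4))*6 = (R²*(3*R - 4))*6 = (R²*(-4 + 3*R))*6 = 6*R²*(-4 + 3*R))
√(Q(65) + I(-18)) = √(65²*(-24 + 18*65) + (15 - 18)) = √(4225*(-24 + 1170) - 3) = √(4225*1146 - 3) = √(4841850 - 3) = √4841847 = 3*√537983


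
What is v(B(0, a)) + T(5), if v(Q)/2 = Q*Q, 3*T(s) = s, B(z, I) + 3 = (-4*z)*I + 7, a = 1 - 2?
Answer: 101/3 ≈ 33.667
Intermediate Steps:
a = -1
B(z, I) = 4 - 4*I*z (B(z, I) = -3 + ((-4*z)*I + 7) = -3 + (-4*I*z + 7) = -3 + (7 - 4*I*z) = 4 - 4*I*z)
T(s) = s/3
v(Q) = 2*Q² (v(Q) = 2*(Q*Q) = 2*Q²)
v(B(0, a)) + T(5) = 2*(4 - 4*(-1)*0)² + (⅓)*5 = 2*(4 + 0)² + 5/3 = 2*4² + 5/3 = 2*16 + 5/3 = 32 + 5/3 = 101/3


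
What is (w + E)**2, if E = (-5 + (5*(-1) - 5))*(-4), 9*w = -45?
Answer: 3025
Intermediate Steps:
w = -5 (w = (1/9)*(-45) = -5)
E = 60 (E = (-5 + (-5 - 5))*(-4) = (-5 - 10)*(-4) = -15*(-4) = 60)
(w + E)**2 = (-5 + 60)**2 = 55**2 = 3025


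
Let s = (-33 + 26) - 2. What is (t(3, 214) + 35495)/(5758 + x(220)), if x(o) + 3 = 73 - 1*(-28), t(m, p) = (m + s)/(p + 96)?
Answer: 2750861/453840 ≈ 6.0613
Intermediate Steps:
s = -9 (s = -7 - 2 = -9)
t(m, p) = (-9 + m)/(96 + p) (t(m, p) = (m - 9)/(p + 96) = (-9 + m)/(96 + p))
x(o) = 98 (x(o) = -3 + (73 - 1*(-28)) = -3 + (73 + 28) = -3 + 101 = 98)
(t(3, 214) + 35495)/(5758 + x(220)) = ((-9 + 3)/(96 + 214) + 35495)/(5758 + 98) = (-6/310 + 35495)/5856 = ((1/310)*(-6) + 35495)*(1/5856) = (-3/155 + 35495)*(1/5856) = (5501722/155)*(1/5856) = 2750861/453840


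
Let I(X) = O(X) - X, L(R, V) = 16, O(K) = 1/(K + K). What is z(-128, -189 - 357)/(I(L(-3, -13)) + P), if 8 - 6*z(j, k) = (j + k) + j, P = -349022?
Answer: -864/2233843 ≈ -0.00038678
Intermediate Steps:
O(K) = 1/(2*K)
z(j, k) = 4/3 - j/3 - k/6 (z(j, k) = 4/3 - ((j + k) + j)/6 = 4/3 - (k + 2*j)/6 = 4/3 + (-j/3 - k/6) = 4/3 - j/3 - k/6)
I(X) = 1/(2*X) - X
z(-128, -189 - 357)/(I(L(-3, -13)) + P) = (4/3 - ⅓*(-128) - (-189 - 357)/6)/(((½)/16 - 1*16) - 349022) = (4/3 + 128/3 - ⅙*(-546))/(((½)*(1/16) - 16) - 349022) = (4/3 + 128/3 + 91)/((1/32 - 16) - 349022) = 135/(-511/32 - 349022) = 135/(-11169215/32) = 135*(-32/11169215) = -864/2233843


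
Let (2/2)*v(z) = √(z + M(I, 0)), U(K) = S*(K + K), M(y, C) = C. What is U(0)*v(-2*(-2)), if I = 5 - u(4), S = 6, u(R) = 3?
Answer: 0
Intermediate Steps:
I = 2 (I = 5 - 1*3 = 5 - 3 = 2)
U(K) = 12*K (U(K) = 6*(K + K) = 6*(2*K) = 12*K)
v(z) = √z (v(z) = √(z + 0) = √z)
U(0)*v(-2*(-2)) = (12*0)*√(-2*(-2)) = 0*√4 = 0*2 = 0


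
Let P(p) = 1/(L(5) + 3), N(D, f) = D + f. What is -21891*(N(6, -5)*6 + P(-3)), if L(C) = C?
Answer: -1072659/8 ≈ -1.3408e+5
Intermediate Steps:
P(p) = ⅛ (P(p) = 1/(5 + 3) = 1/8 = ⅛)
-21891*(N(6, -5)*6 + P(-3)) = -21891*((6 - 5)*6 + ⅛) = -21891*(1*6 + ⅛) = -21891*(6 + ⅛) = -21891*49/8 = -1072659/8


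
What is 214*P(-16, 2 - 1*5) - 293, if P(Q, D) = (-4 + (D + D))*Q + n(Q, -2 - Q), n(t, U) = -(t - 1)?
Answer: 37585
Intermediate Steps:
n(t, U) = 1 - t (n(t, U) = -(-1 + t) = 1 - t)
P(Q, D) = 1 - Q + Q*(-4 + 2*D) (P(Q, D) = (-4 + (D + D))*Q + (1 - Q) = (-4 + 2*D)*Q + (1 - Q) = Q*(-4 + 2*D) + (1 - Q) = 1 - Q + Q*(-4 + 2*D))
214*P(-16, 2 - 1*5) - 293 = 214*(1 - 5*(-16) + 2*(2 - 1*5)*(-16)) - 293 = 214*(1 + 80 + 2*(2 - 5)*(-16)) - 293 = 214*(1 + 80 + 2*(-3)*(-16)) - 293 = 214*(1 + 80 + 96) - 293 = 214*177 - 293 = 37878 - 293 = 37585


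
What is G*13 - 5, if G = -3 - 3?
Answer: -83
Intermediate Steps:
G = -6
G*13 - 5 = -6*13 - 5 = -78 - 5 = -83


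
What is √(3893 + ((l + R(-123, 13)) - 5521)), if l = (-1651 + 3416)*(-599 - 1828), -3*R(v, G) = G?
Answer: I*√38567586/3 ≈ 2070.1*I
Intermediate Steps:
R(v, G) = -G/3
l = -4283655 (l = 1765*(-2427) = -4283655)
√(3893 + ((l + R(-123, 13)) - 5521)) = √(3893 + ((-4283655 - ⅓*13) - 5521)) = √(3893 + ((-4283655 - 13/3) - 5521)) = √(3893 + (-12850978/3 - 5521)) = √(3893 - 12867541/3) = √(-12855862/3) = I*√38567586/3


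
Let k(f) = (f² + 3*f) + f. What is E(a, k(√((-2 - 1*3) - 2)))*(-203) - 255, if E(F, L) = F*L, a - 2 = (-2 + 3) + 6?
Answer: 12534 - 7308*I*√7 ≈ 12534.0 - 19335.0*I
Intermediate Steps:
a = 9 (a = 2 + ((-2 + 3) + 6) = 2 + (1 + 6) = 2 + 7 = 9)
k(f) = f² + 4*f
E(a, k(√((-2 - 1*3) - 2)))*(-203) - 255 = (9*(√((-2 - 1*3) - 2)*(4 + √((-2 - 1*3) - 2))))*(-203) - 255 = (9*(√((-2 - 3) - 2)*(4 + √((-2 - 3) - 2))))*(-203) - 255 = (9*(√(-5 - 2)*(4 + √(-5 - 2))))*(-203) - 255 = (9*(√(-7)*(4 + √(-7))))*(-203) - 255 = (9*((I*√7)*(4 + I*√7)))*(-203) - 255 = (9*(I*√7*(4 + I*√7)))*(-203) - 255 = (9*I*√7*(4 + I*√7))*(-203) - 255 = -1827*I*√7*(4 + I*√7) - 255 = -255 - 1827*I*√7*(4 + I*√7)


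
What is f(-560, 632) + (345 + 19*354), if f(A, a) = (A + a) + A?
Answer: 6583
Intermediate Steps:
f(A, a) = a + 2*A
f(-560, 632) + (345 + 19*354) = (632 + 2*(-560)) + (345 + 19*354) = (632 - 1120) + (345 + 6726) = -488 + 7071 = 6583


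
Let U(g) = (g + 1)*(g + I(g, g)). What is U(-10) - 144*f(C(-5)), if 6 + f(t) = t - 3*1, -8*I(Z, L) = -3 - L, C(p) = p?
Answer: 16911/8 ≈ 2113.9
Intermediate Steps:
I(Z, L) = 3/8 + L/8 (I(Z, L) = -(-3 - L)/8 = 3/8 + L/8)
U(g) = (1 + g)*(3/8 + 9*g/8) (U(g) = (g + 1)*(g + (3/8 + g/8)) = (1 + g)*(3/8 + 9*g/8))
f(t) = -9 + t (f(t) = -6 + (t - 3*1) = -6 + (t - 3) = -6 + (-3 + t) = -9 + t)
U(-10) - 144*f(C(-5)) = (3/8 + (3/2)*(-10) + (9/8)*(-10)**2) - 144*(-9 - 5) = (3/8 - 15 + (9/8)*100) - 144*(-14) = (3/8 - 15 + 225/2) + 2016 = 783/8 + 2016 = 16911/8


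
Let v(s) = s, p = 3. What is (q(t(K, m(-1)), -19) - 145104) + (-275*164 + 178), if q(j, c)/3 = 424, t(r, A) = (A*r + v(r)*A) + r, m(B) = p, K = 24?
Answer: -188754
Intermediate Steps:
m(B) = 3
t(r, A) = r + 2*A*r (t(r, A) = (A*r + r*A) + r = (A*r + A*r) + r = 2*A*r + r = r + 2*A*r)
q(j, c) = 1272 (q(j, c) = 3*424 = 1272)
(q(t(K, m(-1)), -19) - 145104) + (-275*164 + 178) = (1272 - 145104) + (-275*164 + 178) = -143832 + (-45100 + 178) = -143832 - 44922 = -188754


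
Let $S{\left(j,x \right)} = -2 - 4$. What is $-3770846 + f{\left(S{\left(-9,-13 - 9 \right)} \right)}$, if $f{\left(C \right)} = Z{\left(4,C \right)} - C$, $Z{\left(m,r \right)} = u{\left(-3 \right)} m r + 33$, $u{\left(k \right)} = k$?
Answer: $-3770735$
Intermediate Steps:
$Z{\left(m,r \right)} = 33 - 3 m r$ ($Z{\left(m,r \right)} = - 3 m r + 33 = 33 - 3 m r$)
$S{\left(j,x \right)} = -6$ ($S{\left(j,x \right)} = -2 - 4 = -6$)
$f{\left(C \right)} = 33 - 13 C$ ($f{\left(C \right)} = \left(33 - 12 C\right) - C = 33 - 13 C$)
$-3770846 + f{\left(S{\left(-9,-13 - 9 \right)} \right)} = -3770846 + \left(33 - -78\right) = -3770846 + \left(33 + 78\right) = -3770846 + 111 = -3770735$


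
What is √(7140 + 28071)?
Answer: 11*√291 ≈ 187.65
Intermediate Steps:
√(7140 + 28071) = √35211 = 11*√291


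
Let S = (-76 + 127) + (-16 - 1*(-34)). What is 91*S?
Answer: 6279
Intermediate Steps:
S = 69 (S = 51 + (-16 + 34) = 51 + 18 = 69)
91*S = 91*69 = 6279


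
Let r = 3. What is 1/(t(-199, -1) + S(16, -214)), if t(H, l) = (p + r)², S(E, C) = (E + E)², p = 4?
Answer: 1/1073 ≈ 0.00093197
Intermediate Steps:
S(E, C) = 4*E² (S(E, C) = (2*E)² = 4*E²)
t(H, l) = 49 (t(H, l) = (4 + 3)² = 7² = 49)
1/(t(-199, -1) + S(16, -214)) = 1/(49 + 4*16²) = 1/(49 + 4*256) = 1/(49 + 1024) = 1/1073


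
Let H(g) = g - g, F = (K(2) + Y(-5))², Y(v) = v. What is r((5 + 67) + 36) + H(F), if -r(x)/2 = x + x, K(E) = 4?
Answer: -432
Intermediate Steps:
r(x) = -4*x (r(x) = -2*(x + x) = -4*x)
F = 1 (F = (4 - 5)² = (-1)² = 1)
H(g) = 0
r((5 + 67) + 36) + H(F) = -4*((5 + 67) + 36) + 0 = -4*(72 + 36) + 0 = -4*108 + 0 = -432 + 0 = -432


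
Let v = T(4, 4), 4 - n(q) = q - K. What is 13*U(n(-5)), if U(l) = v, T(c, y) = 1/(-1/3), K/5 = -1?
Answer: -39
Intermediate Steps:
K = -5 (K = 5*(-1) = -5)
T(c, y) = -3 (T(c, y) = 1/(-1*⅓) = 1/(-⅓) = -3)
n(q) = -1 - q (n(q) = 4 - (q - 1*(-5)) = 4 - (q + 5) = 4 - (5 + q) = 4 + (-5 - q) = -1 - q)
v = -3
U(l) = -3
13*U(n(-5)) = 13*(-3) = -39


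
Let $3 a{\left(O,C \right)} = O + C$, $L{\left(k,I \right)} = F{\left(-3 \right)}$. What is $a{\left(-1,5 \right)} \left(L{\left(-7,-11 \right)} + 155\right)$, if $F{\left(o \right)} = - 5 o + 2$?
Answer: $\frac{688}{3} \approx 229.33$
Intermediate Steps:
$F{\left(o \right)} = 2 - 5 o$
$L{\left(k,I \right)} = 17$ ($L{\left(k,I \right)} = 2 - -15 = 2 + 15 = 17$)
$a{\left(O,C \right)} = \frac{C}{3} + \frac{O}{3}$ ($a{\left(O,C \right)} = \frac{O + C}{3} = \frac{C + O}{3} = \frac{C}{3} + \frac{O}{3}$)
$a{\left(-1,5 \right)} \left(L{\left(-7,-11 \right)} + 155\right) = \left(\frac{1}{3} \cdot 5 + \frac{1}{3} \left(-1\right)\right) \left(17 + 155\right) = \left(\frac{5}{3} - \frac{1}{3}\right) 172 = \frac{4}{3} \cdot 172 = \frac{688}{3}$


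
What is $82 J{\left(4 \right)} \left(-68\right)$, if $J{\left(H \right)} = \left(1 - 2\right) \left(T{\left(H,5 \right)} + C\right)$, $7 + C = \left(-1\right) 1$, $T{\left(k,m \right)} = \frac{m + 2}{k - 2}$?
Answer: $-25092$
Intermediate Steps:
$T{\left(k,m \right)} = \frac{2 + m}{-2 + k}$
$C = -8$ ($C = -7 - 1 = -8$)
$J{\left(H \right)} = 8 - \frac{7}{-2 + H}$ ($J{\left(H \right)} = \left(1 - 2\right) \left(\frac{2 + 5}{-2 + H} - 8\right) = - (\frac{1}{-2 + H} 7 - 8) = - (\frac{7}{-2 + H} - 8) = - (-8 + \frac{7}{-2 + H}) = 8 - \frac{7}{-2 + H}$)
$82 J{\left(4 \right)} \left(-68\right) = 82 \frac{-23 + 8 \cdot 4}{-2 + 4} \left(-68\right) = 82 \frac{-23 + 32}{2} \left(-68\right) = 82 \cdot \frac{1}{2} \cdot 9 \left(-68\right) = 82 \cdot \frac{9}{2} \left(-68\right) = 369 \left(-68\right) = -25092$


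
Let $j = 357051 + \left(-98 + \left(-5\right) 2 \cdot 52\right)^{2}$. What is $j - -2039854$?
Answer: $2778829$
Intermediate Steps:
$j = 738975$ ($j = 357051 + \left(-98 - 520\right)^{2} = 357051 + \left(-618\right)^{2} = 357051 + 381924 = 738975$)
$j - -2039854 = 738975 - -2039854 = 738975 + 2039854 = 2778829$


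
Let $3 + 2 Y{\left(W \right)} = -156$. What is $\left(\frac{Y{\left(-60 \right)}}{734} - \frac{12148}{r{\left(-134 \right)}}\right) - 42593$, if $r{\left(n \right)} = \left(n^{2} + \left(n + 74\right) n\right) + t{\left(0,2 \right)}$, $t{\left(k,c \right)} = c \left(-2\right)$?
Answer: $- \frac{203151422225}{4769532} \approx -42594.0$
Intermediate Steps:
$Y{\left(W \right)} = - \frac{159}{2}$ ($Y{\left(W \right)} = - \frac{3}{2} + \frac{1}{2} \left(-156\right) = - \frac{3}{2} - 78 = - \frac{159}{2}$)
$t{\left(k,c \right)} = - 2 c$
$r{\left(n \right)} = -4 + n^{2} + n \left(74 + n\right)$ ($r{\left(n \right)} = \left(n^{2} + \left(n + 74\right) n\right) - 4 = \left(n^{2} + \left(74 + n\right) n\right) - 4 = \left(n^{2} + n \left(74 + n\right)\right) - 4 = -4 + n^{2} + n \left(74 + n\right)$)
$\left(\frac{Y{\left(-60 \right)}}{734} - \frac{12148}{r{\left(-134 \right)}}\right) - 42593 = \left(- \frac{159}{2 \cdot 734} - \frac{12148}{-4 + 2 \left(-134\right)^{2} + 74 \left(-134\right)}\right) - 42593 = \left(\left(- \frac{159}{2}\right) \frac{1}{734} - \frac{12148}{-4 + 2 \cdot 17956 - 9916}\right) - 42593 = \left(- \frac{159}{1468} - \frac{12148}{-4 + 35912 - 9916}\right) - 42593 = \left(- \frac{159}{1468} - \frac{12148}{25992}\right) - 42593 = \left(- \frac{159}{1468} - \frac{3037}{6498}\right) - 42593 = - \frac{2745749}{4769532} - 42593 = - \frac{203151422225}{4769532}$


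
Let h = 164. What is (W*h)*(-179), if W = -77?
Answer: 2260412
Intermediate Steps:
(W*h)*(-179) = -77*164*(-179) = -12628*(-179) = 2260412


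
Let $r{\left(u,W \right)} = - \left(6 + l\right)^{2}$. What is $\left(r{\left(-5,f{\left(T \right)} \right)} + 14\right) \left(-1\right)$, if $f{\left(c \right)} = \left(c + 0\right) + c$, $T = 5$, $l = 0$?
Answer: $22$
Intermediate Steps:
$f{\left(c \right)} = 2 c$ ($f{\left(c \right)} = c + c = 2 c$)
$r{\left(u,W \right)} = -36$ ($r{\left(u,W \right)} = - \left(6 + 0\right)^{2} = - 6^{2} = \left(-1\right) 36 = -36$)
$\left(r{\left(-5,f{\left(T \right)} \right)} + 14\right) \left(-1\right) = \left(-36 + 14\right) \left(-1\right) = \left(-22\right) \left(-1\right) = 22$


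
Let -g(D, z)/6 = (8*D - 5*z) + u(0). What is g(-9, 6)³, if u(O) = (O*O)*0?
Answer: 229220928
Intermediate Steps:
u(O) = 0 (u(O) = O²*0 = 0)
g(D, z) = -48*D + 30*z (g(D, z) = -6*((8*D - 5*z) + 0) = -6*((-5*z + 8*D) + 0) = -6*(-5*z + 8*D) = -48*D + 30*z)
g(-9, 6)³ = (-48*(-9) + 30*6)³ = (432 + 180)³ = 612³ = 229220928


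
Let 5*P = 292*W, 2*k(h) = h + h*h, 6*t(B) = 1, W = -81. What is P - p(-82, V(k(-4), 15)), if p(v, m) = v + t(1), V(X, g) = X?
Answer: -139457/30 ≈ -4648.6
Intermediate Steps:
t(B) = 1/6 (t(B) = (1/6)*1 = 1/6)
k(h) = h/2 + h**2/2 (k(h) = (h + h*h)/2 = (h + h**2)/2 = h/2 + h**2/2)
P = -23652/5 (P = (292*(-81))/5 = (1/5)*(-23652) = -23652/5 ≈ -4730.4)
p(v, m) = 1/6 + v (p(v, m) = v + 1/6 = 1/6 + v)
P - p(-82, V(k(-4), 15)) = -23652/5 - (1/6 - 82) = -23652/5 - 1*(-491/6) = -23652/5 + 491/6 = -139457/30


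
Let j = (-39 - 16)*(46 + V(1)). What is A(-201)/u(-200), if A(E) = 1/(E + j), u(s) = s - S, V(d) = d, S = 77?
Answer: 1/771722 ≈ 1.2958e-6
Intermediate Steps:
u(s) = -77 + s (u(s) = s - 1*77 = s - 77 = -77 + s)
j = -2585 (j = (-39 - 16)*(46 + 1) = -55*47 = -2585)
A(E) = 1/(-2585 + E) (A(E) = 1/(E - 2585) = 1/(-2585 + E))
A(-201)/u(-200) = 1/((-2585 - 201)*(-77 - 200)) = 1/(-2786*(-277)) = -1/2786*(-1/277) = 1/771722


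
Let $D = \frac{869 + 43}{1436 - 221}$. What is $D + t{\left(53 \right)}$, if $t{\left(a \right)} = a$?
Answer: $\frac{21769}{405} \approx 53.751$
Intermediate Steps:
$D = \frac{304}{405}$ ($D = \frac{912}{1215} = 912 \cdot \frac{1}{1215} = \frac{304}{405} \approx 0.75062$)
$D + t{\left(53 \right)} = \frac{304}{405} + 53 = \frac{21769}{405}$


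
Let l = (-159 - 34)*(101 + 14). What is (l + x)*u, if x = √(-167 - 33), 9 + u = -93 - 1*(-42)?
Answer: 1331700 - 600*I*√2 ≈ 1.3317e+6 - 848.53*I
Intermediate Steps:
u = -60 (u = -9 + (-93 - 1*(-42)) = -9 + (-93 + 42) = -9 - 51 = -60)
l = -22195 (l = -193*115 = -22195)
x = 10*I*√2 (x = √(-200) = 10*I*√2 ≈ 14.142*I)
(l + x)*u = (-22195 + 10*I*√2)*(-60) = 1331700 - 600*I*√2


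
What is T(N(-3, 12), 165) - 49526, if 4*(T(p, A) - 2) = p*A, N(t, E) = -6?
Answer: -99543/2 ≈ -49772.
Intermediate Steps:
T(p, A) = 2 + A*p/4 (T(p, A) = 2 + (p*A)/4 = 2 + (A*p)/4 = 2 + A*p/4)
T(N(-3, 12), 165) - 49526 = (2 + (¼)*165*(-6)) - 49526 = (2 - 495/2) - 49526 = -491/2 - 49526 = -99543/2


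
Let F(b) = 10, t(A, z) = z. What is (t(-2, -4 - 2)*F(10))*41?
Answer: -2460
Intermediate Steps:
(t(-2, -4 - 2)*F(10))*41 = ((-4 - 2)*10)*41 = -6*10*41 = -60*41 = -2460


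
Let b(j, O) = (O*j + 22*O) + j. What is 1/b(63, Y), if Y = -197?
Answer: -1/16682 ≈ -5.9945e-5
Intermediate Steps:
b(j, O) = j + 22*O + O*j (b(j, O) = (22*O + O*j) + j = j + 22*O + O*j)
1/b(63, Y) = 1/(63 + 22*(-197) - 197*63) = 1/(63 - 4334 - 12411) = 1/(-16682) = -1/16682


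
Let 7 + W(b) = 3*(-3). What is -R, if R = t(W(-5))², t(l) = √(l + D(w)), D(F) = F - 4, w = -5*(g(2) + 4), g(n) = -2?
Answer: 30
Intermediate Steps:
W(b) = -16 (W(b) = -7 + 3*(-3) = -7 - 9 = -16)
w = -10 (w = -5*(-2 + 4) = -5*2 = -10)
D(F) = -4 + F
t(l) = √(-14 + l) (t(l) = √(l + (-4 - 10)) = √(l - 14) = √(-14 + l))
R = -30 (R = (√(-14 - 16))² = (√(-30))² = (I*√30)² = -30)
-R = -1*(-30) = 30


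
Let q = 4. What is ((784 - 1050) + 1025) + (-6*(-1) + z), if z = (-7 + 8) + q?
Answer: 770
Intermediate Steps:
z = 5 (z = (-7 + 8) + 4 = 1 + 4 = 5)
((784 - 1050) + 1025) + (-6*(-1) + z) = ((784 - 1050) + 1025) + (-6*(-1) + 5) = (-266 + 1025) + (6 + 5) = 759 + 11 = 770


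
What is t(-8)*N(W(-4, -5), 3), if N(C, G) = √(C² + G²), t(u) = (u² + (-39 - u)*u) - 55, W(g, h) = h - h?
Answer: 771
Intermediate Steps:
W(g, h) = 0
t(u) = -55 + u² + u*(-39 - u) (t(u) = (u² + u*(-39 - u)) - 55 = -55 + u² + u*(-39 - u))
t(-8)*N(W(-4, -5), 3) = (-55 - 39*(-8))*√(0² + 3²) = (-55 + 312)*√(0 + 9) = 257*√9 = 257*3 = 771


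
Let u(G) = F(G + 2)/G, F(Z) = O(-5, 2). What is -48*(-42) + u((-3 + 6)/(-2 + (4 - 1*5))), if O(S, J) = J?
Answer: 2014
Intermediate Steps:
F(Z) = 2
u(G) = 2/G
-48*(-42) + u((-3 + 6)/(-2 + (4 - 1*5))) = -48*(-42) + 2/(((-3 + 6)/(-2 + (4 - 1*5)))) = 2016 + 2/((3/(-2 + (4 - 5)))) = 2016 + 2/((3/(-2 - 1))) = 2016 + 2/((3/(-3))) = 2016 + 2/((3*(-⅓))) = 2016 + 2/(-1) = 2016 + 2*(-1) = 2016 - 2 = 2014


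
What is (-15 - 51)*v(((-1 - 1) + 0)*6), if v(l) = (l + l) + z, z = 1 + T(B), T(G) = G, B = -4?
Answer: 1782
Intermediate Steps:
z = -3 (z = 1 - 4 = -3)
v(l) = -3 + 2*l (v(l) = (l + l) - 3 = 2*l - 3 = -3 + 2*l)
(-15 - 51)*v(((-1 - 1) + 0)*6) = (-15 - 51)*(-3 + 2*(((-1 - 1) + 0)*6)) = -66*(-3 + 2*((-2 + 0)*6)) = -66*(-3 + 2*(-2*6)) = -66*(-3 + 2*(-12)) = -66*(-3 - 24) = -66*(-27) = 1782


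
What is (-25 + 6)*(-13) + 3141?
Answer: 3388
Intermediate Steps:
(-25 + 6)*(-13) + 3141 = -19*(-13) + 3141 = 247 + 3141 = 3388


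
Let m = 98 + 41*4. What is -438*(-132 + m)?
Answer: -56940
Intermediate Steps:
m = 262 (m = 98 + 164 = 262)
-438*(-132 + m) = -438*(-132 + 262) = -438*130 = -56940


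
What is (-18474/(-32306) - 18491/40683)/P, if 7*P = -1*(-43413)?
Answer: 539726236/28528961439087 ≈ 1.8919e-5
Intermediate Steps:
P = 43413/7 (P = (-1*(-43413))/7 = (1/7)*43413 = 43413/7 ≈ 6201.9)
(-18474/(-32306) - 18491/40683)/P = (-18474/(-32306) - 18491/40683)/(43413/7) = (-18474*(-1/32306) - 18491*1/40683)*(7/43413) = (9237/16153 - 18491/40683)*(7/43413) = (77103748/657152499)*(7/43413) = 539726236/28528961439087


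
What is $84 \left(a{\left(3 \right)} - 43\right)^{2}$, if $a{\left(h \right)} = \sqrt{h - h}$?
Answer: $155316$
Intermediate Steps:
$a{\left(h \right)} = 0$ ($a{\left(h \right)} = \sqrt{0} = 0$)
$84 \left(a{\left(3 \right)} - 43\right)^{2} = 84 \left(0 - 43\right)^{2} = 84 \left(-43\right)^{2} = 84 \cdot 1849 = 155316$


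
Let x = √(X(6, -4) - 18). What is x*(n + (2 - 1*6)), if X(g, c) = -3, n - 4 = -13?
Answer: -13*I*√21 ≈ -59.573*I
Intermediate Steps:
n = -9 (n = 4 - 13 = -9)
x = I*√21 (x = √(-3 - 18) = √(-21) = I*√21 ≈ 4.5826*I)
x*(n + (2 - 1*6)) = (I*√21)*(-9 + (2 - 1*6)) = (I*√21)*(-9 + (2 - 6)) = (I*√21)*(-9 - 4) = (I*√21)*(-13) = -13*I*√21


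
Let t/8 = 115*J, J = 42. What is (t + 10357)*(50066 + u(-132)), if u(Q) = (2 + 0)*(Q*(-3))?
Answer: 2491889426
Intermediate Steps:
u(Q) = -6*Q (u(Q) = 2*(-3*Q) = -6*Q)
t = 38640 (t = 8*(115*42) = 8*4830 = 38640)
(t + 10357)*(50066 + u(-132)) = (38640 + 10357)*(50066 - 6*(-132)) = 48997*(50066 + 792) = 48997*50858 = 2491889426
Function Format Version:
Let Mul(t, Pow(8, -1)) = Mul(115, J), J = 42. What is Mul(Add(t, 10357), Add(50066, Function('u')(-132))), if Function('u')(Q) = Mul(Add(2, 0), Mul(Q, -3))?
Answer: 2491889426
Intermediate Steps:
Function('u')(Q) = Mul(-6, Q) (Function('u')(Q) = Mul(2, Mul(-3, Q)) = Mul(-6, Q))
t = 38640 (t = Mul(8, Mul(115, 42)) = Mul(8, 4830) = 38640)
Mul(Add(t, 10357), Add(50066, Function('u')(-132))) = Mul(Add(38640, 10357), Add(50066, Mul(-6, -132))) = Mul(48997, Add(50066, 792)) = Mul(48997, 50858) = 2491889426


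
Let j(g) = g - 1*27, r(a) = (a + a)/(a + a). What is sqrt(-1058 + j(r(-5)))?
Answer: 2*I*sqrt(271) ≈ 32.924*I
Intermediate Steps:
r(a) = 1 (r(a) = (2*a)/((2*a)) = (2*a)*(1/(2*a)) = 1)
j(g) = -27 + g (j(g) = g - 27 = -27 + g)
sqrt(-1058 + j(r(-5))) = sqrt(-1058 + (-27 + 1)) = sqrt(-1058 - 26) = sqrt(-1084) = 2*I*sqrt(271)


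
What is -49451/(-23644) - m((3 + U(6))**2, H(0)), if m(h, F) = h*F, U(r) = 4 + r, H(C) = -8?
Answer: 32016139/23644 ≈ 1354.1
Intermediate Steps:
m(h, F) = F*h
-49451/(-23644) - m((3 + U(6))**2, H(0)) = -49451/(-23644) - (-8)*(3 + (4 + 6))**2 = -49451*(-1/23644) - (-8)*(3 + 10)**2 = 49451/23644 - (-8)*13**2 = 49451/23644 - (-8)*169 = 49451/23644 - 1*(-1352) = 49451/23644 + 1352 = 32016139/23644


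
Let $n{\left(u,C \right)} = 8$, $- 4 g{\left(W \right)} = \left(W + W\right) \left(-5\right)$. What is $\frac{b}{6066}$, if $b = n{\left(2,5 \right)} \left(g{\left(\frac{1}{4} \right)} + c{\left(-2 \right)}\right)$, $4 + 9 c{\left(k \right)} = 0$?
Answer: $\frac{13}{54594} \approx 0.00023812$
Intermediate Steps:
$g{\left(W \right)} = \frac{5 W}{2}$ ($g{\left(W \right)} = - \frac{\left(W + W\right) \left(-5\right)}{4} = - \frac{2 W \left(-5\right)}{4} = - \frac{\left(-10\right) W}{4} = \frac{5 W}{2}$)
$c{\left(k \right)} = - \frac{4}{9}$ ($c{\left(k \right)} = - \frac{4}{9} + \frac{1}{9} \cdot 0 = - \frac{4}{9} + 0 = - \frac{4}{9}$)
$b = \frac{13}{9}$ ($b = 8 \left(\frac{5}{2 \cdot 4} - \frac{4}{9}\right) = 8 \left(\frac{5}{2} \cdot \frac{1}{4} - \frac{4}{9}\right) = 8 \left(\frac{5}{8} - \frac{4}{9}\right) = 8 \cdot \frac{13}{72} = \frac{13}{9} \approx 1.4444$)
$\frac{b}{6066} = \frac{13}{9 \cdot 6066} = \frac{13}{9} \cdot \frac{1}{6066} = \frac{13}{54594}$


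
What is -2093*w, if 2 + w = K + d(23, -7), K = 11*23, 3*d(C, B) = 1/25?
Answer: -39402818/75 ≈ -5.2537e+5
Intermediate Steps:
d(C, B) = 1/75 (d(C, B) = (⅓)/25 = (⅓)*(1/25) = 1/75)
K = 253
w = 18826/75 (w = -2 + (253 + 1/75) = -2 + 18976/75 = 18826/75 ≈ 251.01)
-2093*w = -2093*18826/75 = -39402818/75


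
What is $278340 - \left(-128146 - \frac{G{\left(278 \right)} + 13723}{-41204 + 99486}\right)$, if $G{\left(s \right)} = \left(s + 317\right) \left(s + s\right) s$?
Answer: $\frac{23782798735}{58282} \approx 4.0806 \cdot 10^{5}$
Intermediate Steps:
$G{\left(s \right)} = 2 s^{2} \left(317 + s\right)$ ($G{\left(s \right)} = \left(317 + s\right) 2 s s = 2 s \left(317 + s\right) s = 2 s^{2} \left(317 + s\right)$)
$278340 - \left(-128146 - \frac{G{\left(278 \right)} + 13723}{-41204 + 99486}\right) = 278340 - \left(-128146 - \frac{2 \cdot 278^{2} \left(317 + 278\right) + 13723}{-41204 + 99486}\right) = 278340 - \left(-128146 - \frac{2 \cdot 77284 \cdot 595 + 13723}{58282}\right) = 278340 - \left(-128146 - \left(91967960 + 13723\right) \frac{1}{58282}\right) = 278340 - \left(-128146 - 91981683 \cdot \frac{1}{58282}\right) = 278340 - \left(-128146 - \frac{91981683}{58282}\right) = 278340 - - \frac{7560586855}{58282} = 278340 + \frac{7560586855}{58282} = \frac{23782798735}{58282}$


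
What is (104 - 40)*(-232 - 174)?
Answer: -25984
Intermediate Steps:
(104 - 40)*(-232 - 174) = 64*(-406) = -25984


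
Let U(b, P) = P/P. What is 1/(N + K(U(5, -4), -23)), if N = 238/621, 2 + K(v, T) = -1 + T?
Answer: -621/15908 ≈ -0.039037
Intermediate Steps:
U(b, P) = 1
K(v, T) = -3 + T (K(v, T) = -2 + (-1 + T) = -3 + T)
N = 238/621 (N = 238*(1/621) = 238/621 ≈ 0.38325)
1/(N + K(U(5, -4), -23)) = 1/(238/621 + (-3 - 23)) = 1/(238/621 - 26) = 1/(-15908/621) = -621/15908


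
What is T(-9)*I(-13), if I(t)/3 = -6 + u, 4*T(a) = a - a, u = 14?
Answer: 0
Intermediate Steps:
T(a) = 0 (T(a) = (a - a)/4 = (¼)*0 = 0)
I(t) = 24 (I(t) = 3*(-6 + 14) = 3*8 = 24)
T(-9)*I(-13) = 0*24 = 0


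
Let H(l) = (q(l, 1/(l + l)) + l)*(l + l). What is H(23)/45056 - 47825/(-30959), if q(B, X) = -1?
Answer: 49684857/31702016 ≈ 1.5672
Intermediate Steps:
H(l) = 2*l*(-1 + l) (H(l) = (-1 + l)*(l + l) = (-1 + l)*(2*l) = 2*l*(-1 + l))
H(23)/45056 - 47825/(-30959) = (2*23*(-1 + 23))/45056 - 47825/(-30959) = (2*23*22)*(1/45056) - 47825*(-1/30959) = 1012*(1/45056) + 47825/30959 = 23/1024 + 47825/30959 = 49684857/31702016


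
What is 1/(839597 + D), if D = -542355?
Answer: 1/297242 ≈ 3.3643e-6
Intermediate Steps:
1/(839597 + D) = 1/(839597 - 542355) = 1/297242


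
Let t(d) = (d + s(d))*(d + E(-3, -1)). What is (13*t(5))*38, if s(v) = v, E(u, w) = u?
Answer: 9880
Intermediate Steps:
t(d) = 2*d*(-3 + d) (t(d) = (d + d)*(d - 3) = (2*d)*(-3 + d) = 2*d*(-3 + d))
(13*t(5))*38 = (13*(2*5*(-3 + 5)))*38 = (13*(2*5*2))*38 = (13*20)*38 = 260*38 = 9880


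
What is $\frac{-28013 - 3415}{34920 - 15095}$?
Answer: $- \frac{31428}{19825} \approx -1.5853$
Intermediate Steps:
$\frac{-28013 - 3415}{34920 - 15095} = - \frac{31428}{19825}$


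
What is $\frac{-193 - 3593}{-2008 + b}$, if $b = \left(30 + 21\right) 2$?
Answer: $\frac{1893}{953} \approx 1.9864$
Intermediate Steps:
$b = 102$ ($b = 51 \cdot 2 = 102$)
$\frac{-193 - 3593}{-2008 + b} = \frac{-193 - 3593}{-2008 + 102} = - \frac{3786}{-1906} = \left(-3786\right) \left(- \frac{1}{1906}\right) = \frac{1893}{953}$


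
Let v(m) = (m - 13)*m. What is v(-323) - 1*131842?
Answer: -23314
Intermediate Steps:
v(m) = m*(-13 + m) (v(m) = (-13 + m)*m = m*(-13 + m))
v(-323) - 1*131842 = -323*(-13 - 323) - 1*131842 = -323*(-336) - 131842 = 108528 - 131842 = -23314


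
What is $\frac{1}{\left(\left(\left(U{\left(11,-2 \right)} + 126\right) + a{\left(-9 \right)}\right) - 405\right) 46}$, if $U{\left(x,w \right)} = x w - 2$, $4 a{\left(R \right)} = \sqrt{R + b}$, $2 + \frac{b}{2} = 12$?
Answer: $- \frac{2424}{33785459} - \frac{2 \sqrt{11}}{33785459} \approx -7.1943 \cdot 10^{-5}$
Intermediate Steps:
$b = 20$ ($b = -4 + 2 \cdot 12 = -4 + 24 = 20$)
$a{\left(R \right)} = \frac{\sqrt{20 + R}}{4}$ ($a{\left(R \right)} = \frac{\sqrt{R + 20}}{4} = \frac{\sqrt{20 + R}}{4}$)
$U{\left(x,w \right)} = -2 + w x$ ($U{\left(x,w \right)} = w x - 2 = -2 + w x$)
$\frac{1}{\left(\left(\left(U{\left(11,-2 \right)} + 126\right) + a{\left(-9 \right)}\right) - 405\right) 46} = \frac{1}{\left(\left(\left(\left(-2 - 22\right) + 126\right) + \frac{\sqrt{20 - 9}}{4}\right) - 405\right) 46} = \frac{1}{\left(\left(\left(\left(-2 - 22\right) + 126\right) + \frac{\sqrt{11}}{4}\right) - 405\right) 46} = \frac{1}{\left(\left(\left(-24 + 126\right) + \frac{\sqrt{11}}{4}\right) - 405\right) 46} = \frac{1}{\left(\left(102 + \frac{\sqrt{11}}{4}\right) - 405\right) 46} = \frac{1}{\left(-303 + \frac{\sqrt{11}}{4}\right) 46} = \frac{1}{-13938 + \frac{23 \sqrt{11}}{2}}$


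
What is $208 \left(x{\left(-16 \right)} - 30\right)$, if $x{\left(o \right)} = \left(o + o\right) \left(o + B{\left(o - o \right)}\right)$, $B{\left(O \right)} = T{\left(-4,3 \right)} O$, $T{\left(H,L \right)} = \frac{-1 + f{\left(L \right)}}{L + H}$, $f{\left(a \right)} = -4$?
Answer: $100256$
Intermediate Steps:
$T{\left(H,L \right)} = - \frac{5}{H + L}$ ($T{\left(H,L \right)} = \frac{-1 - 4}{L + H} = - \frac{5}{H + L}$)
$B{\left(O \right)} = 5 O$ ($B{\left(O \right)} = - \frac{5}{-4 + 3} O = - \frac{5}{-1} O = \left(-5\right) \left(-1\right) O = 5 O$)
$x{\left(o \right)} = 2 o^{2}$ ($x{\left(o \right)} = \left(o + o\right) \left(o + 5 \left(o - o\right)\right) = 2 o \left(o + 5 \cdot 0\right) = 2 o \left(o + 0\right) = 2 o o = 2 o^{2}$)
$208 \left(x{\left(-16 \right)} - 30\right) = 208 \left(2 \left(-16\right)^{2} - 30\right) = 208 \left(2 \cdot 256 - 30\right) = 208 \left(512 - 30\right) = 208 \cdot 482 = 100256$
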